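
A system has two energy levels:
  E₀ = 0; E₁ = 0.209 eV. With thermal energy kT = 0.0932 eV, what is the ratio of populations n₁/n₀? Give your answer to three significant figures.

0.106

n₁/n₀ = exp[−(E₁−E₀)/kT] = exp(−(0.209 eV)/(0.0932 eV)) = exp(-2.2425) = 0.106.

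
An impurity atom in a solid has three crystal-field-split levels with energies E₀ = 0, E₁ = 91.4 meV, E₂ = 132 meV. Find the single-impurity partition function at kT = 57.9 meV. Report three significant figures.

Eᵢ/kT = 0, 1.5786, 2.2798.
Z = Σ e^(−Eᵢ/kT) = e^(−0) + e^(−1.5786) + e^(−2.2798) = 1.0000 + 0.20626 + 0.10230 = 1.3086.

Z = 1.31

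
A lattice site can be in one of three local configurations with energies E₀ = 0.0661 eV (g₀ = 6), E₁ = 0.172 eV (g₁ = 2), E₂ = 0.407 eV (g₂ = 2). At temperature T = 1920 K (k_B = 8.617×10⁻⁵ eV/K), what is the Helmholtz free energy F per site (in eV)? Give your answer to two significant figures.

-0.26 eV

k_BT = 8.617×10⁻⁵ × 1920 K = 0.1654 eV.
Eᵢ/kT = 0.3996, 1.040, 2.461.
Z = Σ gᵢe^(−Eᵢ/kT) = 6·e^(−0.3996) + 2·e^(−1.040) + 2·e^(−2.461) = 4.024 + 0.7069 + 0.1707 = 4.902.
F = −kT ln Z = −0.1654 × ln(4.902) = −0.1654 × 1.590 = -0.26 eV.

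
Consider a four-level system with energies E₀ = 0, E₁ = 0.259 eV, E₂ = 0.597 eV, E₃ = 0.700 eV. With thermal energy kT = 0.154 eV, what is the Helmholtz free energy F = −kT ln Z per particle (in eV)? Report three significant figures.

-0.0303 eV

Eᵢ/kT = 0, 1.6818, 3.8766, 4.5455.
Z = Σ e^(−Eᵢ/kT) = e^(−0) + e^(−1.6818) + e^(−3.8766) + e^(−4.5455) = 1.0000 + 0.18604 + 0.020721 + 0.010615 = 1.2174.
F = −kT ln Z = −0.154 × ln(1.2174) = −0.154 × 0.19672 = -0.0303 eV.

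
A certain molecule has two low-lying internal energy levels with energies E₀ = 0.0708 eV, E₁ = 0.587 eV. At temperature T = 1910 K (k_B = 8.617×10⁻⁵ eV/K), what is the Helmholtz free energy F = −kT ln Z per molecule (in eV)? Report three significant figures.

0.0638 eV

k_BT = 8.617×10⁻⁵ × 1910 K = 0.16458 eV.
Eᵢ/kT = 0.43019, 3.5667.
Z = Σ e^(−Eᵢ/kT) = e^(−0.43019) + e^(−3.5667) = 0.65039 + 0.028249 = 0.67864.
F = −kT ln Z = −0.16458 × ln(0.67864) = −0.16458 × -0.38766 = 0.0638 eV.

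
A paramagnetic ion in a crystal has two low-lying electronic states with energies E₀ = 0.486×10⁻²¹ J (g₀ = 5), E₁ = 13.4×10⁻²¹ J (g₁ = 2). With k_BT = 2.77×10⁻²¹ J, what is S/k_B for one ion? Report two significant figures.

1.6

Eᵢ/kT = 0.1755, 4.838.
Z = Σ gᵢe^(−Eᵢ/kT) = 5·e^(−0.1755) + 2·e^(−4.838) = 4.195 + 0.01585 = 4.211.
⟨E⟩ = Σ EᵢPᵢ = 0.5346 ×10⁻²¹ J.
S/k_B = ln Z + ⟨E⟩/kT = ln(4.211) + 0.5346/2.77 = 1.438 + 0.1930 = 1.6.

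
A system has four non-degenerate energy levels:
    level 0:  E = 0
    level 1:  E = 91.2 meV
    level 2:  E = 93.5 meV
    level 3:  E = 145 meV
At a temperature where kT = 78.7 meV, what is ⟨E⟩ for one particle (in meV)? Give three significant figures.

45.1 meV

Eᵢ/kT = 0, 1.1588, 1.1881, 1.8424.
Z = Σ e^(−Eᵢ/kT) = e^(−0) + e^(−1.1588) + e^(−1.1881) + e^(−1.8424) = 1.0000 + 0.31386 + 0.30480 + 0.15844 = 1.7771.
⟨E⟩ = Σ Eᵢ e^(−Eᵢ/kT) / Z = (0·1.0000 + 91.2·0.31386 + 93.5·0.30480 + 145·0.15844) / 1.7771 = 45.1 meV.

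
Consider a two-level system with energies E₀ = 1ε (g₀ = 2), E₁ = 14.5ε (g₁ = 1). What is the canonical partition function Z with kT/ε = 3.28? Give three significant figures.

Z = 1.49

Eᵢ/kT = 0.30488, 4.4207.
Z = Σ gᵢe^(−Eᵢ/kT) = 2·e^(−0.30488) + 1·e^(−4.4207) = 1.4744 + 0.012026 = 1.4864.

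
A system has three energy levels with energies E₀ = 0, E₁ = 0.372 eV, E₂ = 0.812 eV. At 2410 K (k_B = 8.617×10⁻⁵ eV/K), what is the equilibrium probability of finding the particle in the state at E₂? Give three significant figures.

0.0169

k_BT = 8.617×10⁻⁵ × 2410 K = 0.20767 eV.
Eᵢ/kT = 0, 1.7913, 3.9100.
Z = Σ e^(−Eᵢ/kT) = e^(−0) + e^(−1.7913) + e^(−3.9100) = 1.0000 + 0.16674 + 0.020041 = 1.1868.
P₂ = e^(−E₂/kT) / Z = 0.020041/1.1868 = 0.0169.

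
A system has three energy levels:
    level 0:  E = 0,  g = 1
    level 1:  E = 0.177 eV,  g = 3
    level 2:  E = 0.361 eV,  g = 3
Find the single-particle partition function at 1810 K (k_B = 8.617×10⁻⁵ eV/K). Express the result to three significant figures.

Z = 2.26

k_BT = 8.617×10⁻⁵ × 1810 K = 0.15597 eV.
Eᵢ/kT = 0, 1.1348, 2.3145.
Z = Σ gᵢe^(−Eᵢ/kT) = 1·e^(−0) + 3·e^(−1.1348) + 3·e^(−2.3145) = 1.0000 + 0.96446 + 0.29645 = 2.2609.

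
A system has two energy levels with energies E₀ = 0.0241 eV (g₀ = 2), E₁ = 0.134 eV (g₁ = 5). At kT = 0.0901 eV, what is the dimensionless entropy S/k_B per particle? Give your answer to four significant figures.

Eᵢ/kT = 0.267481, 1.48724.
Z = Σ gᵢe^(−Eᵢ/kT) = 2·e^(−0.267481) + 5·e^(−1.48724) = 1.53061 + 1.12998 = 2.66059.
⟨E⟩ = Σ EᵢPᵢ = 0.0707757 eV.
S/k_B = ln Z + ⟨E⟩/kT = ln(2.66059) + 0.0707757/0.0901 = 0.978548 + 0.785524 = 1.764.

1.764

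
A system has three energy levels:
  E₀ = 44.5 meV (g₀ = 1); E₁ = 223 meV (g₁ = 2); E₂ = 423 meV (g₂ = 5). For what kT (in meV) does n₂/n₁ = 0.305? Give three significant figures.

95.1 meV

n₂/n₁ = (g₂/g₁) exp[−(E₂−E₁)/kT] = 0.305.
⇒ (E₂−E₁)/kT = ln((5/2)/0.305) = ln(8.1967) = 2.1037.
kT = 200 meV / 2.1037 = 95.1 meV.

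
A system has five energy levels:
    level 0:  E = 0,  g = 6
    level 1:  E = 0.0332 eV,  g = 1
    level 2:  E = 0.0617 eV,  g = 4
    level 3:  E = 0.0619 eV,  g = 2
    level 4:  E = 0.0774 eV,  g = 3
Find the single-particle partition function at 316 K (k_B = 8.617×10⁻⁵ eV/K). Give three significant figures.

Z = 7.09

k_BT = 8.617×10⁻⁵ × 316 K = 0.027230 eV.
Eᵢ/kT = 0, 1.2192, 2.2659, 2.2732, 2.8425.
Z = Σ gᵢe^(−Eᵢ/kT) = 6·e^(−0) + 1·e^(−1.2192) + 4·e^(−2.2659) + 2·e^(−2.2732) + 3·e^(−2.8425) = 6.0000 + 0.29547 + 0.41495 + 0.20596 + 0.17484 = 7.0912.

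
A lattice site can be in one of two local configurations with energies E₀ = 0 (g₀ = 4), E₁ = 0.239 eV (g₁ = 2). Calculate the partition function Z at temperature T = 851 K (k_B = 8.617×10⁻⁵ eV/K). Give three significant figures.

Z = 4.08

k_BT = 8.617×10⁻⁵ × 851 K = 0.073331 eV.
Eᵢ/kT = 0, 3.2592.
Z = Σ gᵢe^(−Eᵢ/kT) = 4·e^(−0) + 2·e^(−3.2592) = 4.0000 + 0.076838 = 4.0768.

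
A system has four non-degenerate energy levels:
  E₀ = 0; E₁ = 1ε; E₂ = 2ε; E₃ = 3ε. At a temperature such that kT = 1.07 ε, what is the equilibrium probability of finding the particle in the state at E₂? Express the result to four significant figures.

0.09595

Eᵢ/kT = 0, 0.934579, 1.86916, 2.80374.
Z = Σ e^(−Eᵢ/kT) = e^(−0) + e^(−0.934579) + e^(−1.86916) + e^(−2.80374) = 1.00000 + 0.392751 + 0.154253 + 0.0605831 = 1.60759.
P₂ = e^(−E₂/kT) / Z = 0.154253/1.60759 = 0.09595.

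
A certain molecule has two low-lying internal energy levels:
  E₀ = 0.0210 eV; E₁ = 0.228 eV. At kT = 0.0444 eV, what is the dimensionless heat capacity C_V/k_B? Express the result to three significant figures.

Eᵢ/kT = 0.47297, 5.1351.
Z = Σ e^(−Eᵢ/kT) = e^(−0.47297) + e^(−5.1351) = 0.62315 + 0.0058865 = 0.62904.
⟨E⟩ = 0.022937 eV, ⟨E²⟩ = 0.00092333 eV².
C_V/k_B = (⟨E²⟩ − ⟨E⟩²)/(kT)² = (0.00092333 − 0.00052611)/0.0019714 = 0.201.

0.201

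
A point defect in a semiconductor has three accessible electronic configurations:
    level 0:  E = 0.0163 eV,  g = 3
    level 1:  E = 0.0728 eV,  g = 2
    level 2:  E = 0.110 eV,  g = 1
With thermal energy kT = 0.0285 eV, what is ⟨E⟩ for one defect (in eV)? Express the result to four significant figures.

Eᵢ/kT = 0.571930, 2.55439, 3.85965.
Z = Σ gᵢe^(−Eᵢ/kT) = 3·e^(−0.571930) + 2·e^(−2.55439) + 1·e^(−3.85965) = 1.69331 + 0.155479 + 0.0210754 = 1.86986.
⟨E⟩ = Σ Eᵢ gᵢe^(−Eᵢ/kT) / Z = (0.0163·1.69331 + 0.0728·0.155479 + 0.110·0.0210754) / 1.86986 = 0.02205 eV.

0.02205 eV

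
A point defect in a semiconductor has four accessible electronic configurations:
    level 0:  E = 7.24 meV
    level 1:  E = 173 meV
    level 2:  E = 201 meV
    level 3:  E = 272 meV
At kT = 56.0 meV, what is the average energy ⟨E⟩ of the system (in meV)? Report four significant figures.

22.83 meV

Eᵢ/kT = 0.129286, 3.08929, 3.58929, 4.85714.
Z = Σ e^(−Eᵢ/kT) = e^(−0.129286) + e^(−3.08929) + e^(−3.58929) + e^(−4.85714) = 0.878723 + 0.0455343 + 0.0276179 + 0.00777268 = 0.959648.
⟨E⟩ = Σ Eᵢ e^(−Eᵢ/kT) / Z = (7.24·0.878723 + 173·0.0455343 + 201·0.0276179 + 272·0.00777268) / 0.959648 = 22.83 meV.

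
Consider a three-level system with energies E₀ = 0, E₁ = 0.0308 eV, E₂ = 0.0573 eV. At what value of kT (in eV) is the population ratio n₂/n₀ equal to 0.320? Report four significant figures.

n₂/n₀ = exp[−(E₂−E₀)/kT] = 0.320.
⇒ (E₂−E₀)/kT = ln(1/0.320) = ln(3.12500) = 1.13943.
kT = 0.0573 eV / 1.13943 = 0.05029 eV.

0.05029 eV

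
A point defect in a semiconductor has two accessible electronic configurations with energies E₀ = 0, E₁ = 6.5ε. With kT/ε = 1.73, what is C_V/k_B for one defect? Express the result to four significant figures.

0.3147

Eᵢ/kT = 0, 3.75723.
Z = Σ e^(−Eᵢ/kT) = e^(−0) + e^(−3.75723) = 1.00000 + 0.0233483 = 1.02335.
⟨E⟩ = 0.148301 ε, ⟨E²⟩ = 0.963957 ε².
C_V/k_B = (⟨E²⟩ − ⟨E⟩²)/(kT)² = (0.963957 − 0.0219932)/2.99290 = 0.3147.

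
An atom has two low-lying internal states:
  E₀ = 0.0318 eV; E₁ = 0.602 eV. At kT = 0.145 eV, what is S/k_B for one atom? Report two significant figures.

0.095

Eᵢ/kT = 0.2193, 4.152.
Z = Σ e^(−Eᵢ/kT) = e^(−0.2193) + e^(−4.152) = 0.8031 + 0.01573 = 0.8188.
⟨E⟩ = Σ EᵢPᵢ = 0.04276 eV.
S/k_B = ln Z + ⟨E⟩/kT = ln(0.8188) + 0.04276/0.145 = -0.1999 + 0.2949 = 0.095.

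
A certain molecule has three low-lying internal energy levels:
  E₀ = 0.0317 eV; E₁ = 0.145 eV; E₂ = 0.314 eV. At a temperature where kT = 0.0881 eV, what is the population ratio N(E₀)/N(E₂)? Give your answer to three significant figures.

n₀/n₂ = exp[−(E₀−E₂)/kT] = exp(−(-0.2823 eV)/(0.0881 eV)) = exp(3.2043) = 24.6.

24.6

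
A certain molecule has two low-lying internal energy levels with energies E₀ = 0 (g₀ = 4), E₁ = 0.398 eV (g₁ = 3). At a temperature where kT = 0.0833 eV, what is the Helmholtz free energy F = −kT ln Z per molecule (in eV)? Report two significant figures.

Eᵢ/kT = 0, 4.778.
Z = Σ gᵢe^(−Eᵢ/kT) = 4·e^(−0) + 3·e^(−4.778) = 4.000 + 0.02524 = 4.025.
F = −kT ln Z = −0.0833 × ln(4.025) = −0.0833 × 1.393 = -0.12 eV.

-0.12 eV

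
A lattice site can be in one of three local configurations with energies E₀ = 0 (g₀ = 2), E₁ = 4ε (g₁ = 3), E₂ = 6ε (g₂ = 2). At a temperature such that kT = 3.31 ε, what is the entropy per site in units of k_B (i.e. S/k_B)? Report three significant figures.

Eᵢ/kT = 0, 1.2085, 1.8127.
Z = Σ gᵢe^(−Eᵢ/kT) = 2·e^(−0) + 3·e^(−1.2085) + 2·e^(−1.8127) = 2.0000 + 0.89593 + 0.32643 = 3.2224.
⟨E⟩ = Σ EᵢPᵢ = 1.7199 ε.
S/k_B = ln Z + ⟨E⟩/kT = ln(3.2224) + 1.7199/3.31 = 1.1701 + 0.51961 = 1.69.

1.69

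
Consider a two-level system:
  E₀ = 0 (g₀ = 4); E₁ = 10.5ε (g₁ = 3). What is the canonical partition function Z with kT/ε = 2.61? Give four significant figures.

Z = 4.054

Eᵢ/kT = 0, 4.02299.
Z = Σ gᵢe^(−Eᵢ/kT) = 4·e^(−0) + 3·e^(−4.02299) = 4.00000 + 0.0536981 = 4.05370.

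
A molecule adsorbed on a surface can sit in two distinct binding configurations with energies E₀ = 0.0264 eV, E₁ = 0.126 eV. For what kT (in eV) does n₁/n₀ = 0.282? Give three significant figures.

n₁/n₀ = exp[−(E₁−E₀)/kT] = 0.282.
⇒ (E₁−E₀)/kT = ln(1/0.282) = ln(3.5461) = 1.2658.
kT = 0.0996 eV / 1.2658 = 0.0787 eV.

0.0787 eV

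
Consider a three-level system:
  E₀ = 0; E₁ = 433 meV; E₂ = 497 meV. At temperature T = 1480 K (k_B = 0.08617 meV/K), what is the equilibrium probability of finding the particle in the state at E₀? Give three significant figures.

k_BT = 0.08617 × 1480 K = 127.53 meV.
Eᵢ/kT = 0, 3.3953, 3.8971.
Z = Σ e^(−Eᵢ/kT) = e^(−0) + e^(−3.3953) + e^(−3.8971) = 1.0000 + 0.033530 + 0.020301 = 1.0538.
P₀ = e^(−E₀/kT) / Z = 1.0000/1.0538 = 0.949.

0.949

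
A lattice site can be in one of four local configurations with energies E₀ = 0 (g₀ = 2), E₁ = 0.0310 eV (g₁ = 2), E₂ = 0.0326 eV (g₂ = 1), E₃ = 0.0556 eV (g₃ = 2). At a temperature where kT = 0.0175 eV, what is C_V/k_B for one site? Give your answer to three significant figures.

Eᵢ/kT = 0, 1.7714, 1.8629, 3.1771.
Z = Σ gᵢe^(−Eᵢ/kT) = 2·e^(−0) + 2·e^(−1.7714) + 1·e^(−1.8629) + 2·e^(−3.1771) = 2.0000 + 0.34019 + 0.15522 + 0.083413 = 2.5788.
⟨E⟩ = 0.0078501 eV, ⟨E²⟩ = 0.00029073 eV².
C_V/k_B = (⟨E²⟩ − ⟨E⟩²)/(kT)² = (0.00029073 − 0.000061624)/0.00030625 = 0.748.

0.748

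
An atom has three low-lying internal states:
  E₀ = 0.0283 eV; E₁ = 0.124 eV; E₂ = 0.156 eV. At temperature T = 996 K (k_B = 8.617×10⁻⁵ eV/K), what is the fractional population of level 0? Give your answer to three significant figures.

0.644

k_BT = 8.617×10⁻⁵ × 996 K = 0.085825 eV.
Eᵢ/kT = 0.32974, 1.4448, 1.8177.
Z = Σ e^(−Eᵢ/kT) = e^(−0.32974) + e^(−1.4448) + e^(−1.8177) = 0.71911 + 0.23579 + 0.16240 = 1.1173.
P₀ = e^(−E₀/kT) / Z = 0.71911/1.1173 = 0.644.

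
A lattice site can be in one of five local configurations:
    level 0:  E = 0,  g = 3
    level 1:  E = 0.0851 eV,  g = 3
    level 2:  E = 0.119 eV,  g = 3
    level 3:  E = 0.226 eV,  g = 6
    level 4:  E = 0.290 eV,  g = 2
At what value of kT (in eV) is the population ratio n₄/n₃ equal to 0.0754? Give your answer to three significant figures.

n₄/n₃ = (g₄/g₃) exp[−(E₄−E₃)/kT] = 0.0754.
⇒ (E₄−E₃)/kT = ln((2/6)/0.0754) = ln(4.4209) = 1.4863.
kT = 0.064 eV / 1.4863 = 0.0431 eV.

0.0431 eV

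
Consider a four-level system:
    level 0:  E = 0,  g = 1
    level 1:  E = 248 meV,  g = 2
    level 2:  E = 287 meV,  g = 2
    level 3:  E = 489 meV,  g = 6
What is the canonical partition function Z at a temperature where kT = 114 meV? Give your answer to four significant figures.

Z = 1.471

Eᵢ/kT = 0, 2.17544, 2.51754, 4.28947.
Z = Σ gᵢe^(−Eᵢ/kT) = 1·e^(−0) + 2·e^(−2.17544) + 2·e^(−2.51754) + 6·e^(−4.28947) = 1.00000 + 0.227116 + 0.161316 + 0.0822731 = 1.47071.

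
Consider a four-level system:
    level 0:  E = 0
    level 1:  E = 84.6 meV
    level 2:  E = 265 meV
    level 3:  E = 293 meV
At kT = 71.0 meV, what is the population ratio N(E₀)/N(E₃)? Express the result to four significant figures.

n₀/n₃ = exp[−(E₀−E₃)/kT] = exp(−(-293 meV)/(71.0 meV)) = exp(4.12676) = 61.98.

61.98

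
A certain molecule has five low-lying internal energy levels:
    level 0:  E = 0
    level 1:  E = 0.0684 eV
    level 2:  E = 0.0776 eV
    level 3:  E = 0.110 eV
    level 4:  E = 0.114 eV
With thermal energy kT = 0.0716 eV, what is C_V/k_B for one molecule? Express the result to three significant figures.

Eᵢ/kT = 0, 0.95531, 1.0838, 1.5363, 1.5922.
Z = Σ e^(−Eᵢ/kT) = e^(−0) + e^(−0.95531) + e^(−1.0838) + e^(−1.5363) + e^(−1.5922) = 1.0000 + 0.38469 + 0.33831 + 0.21518 + 0.20348 = 2.1417.
⟨E⟩ = 0.046427 eV, ⟨E²⟩ = 0.0042420 eV².
C_V/k_B = (⟨E²⟩ − ⟨E⟩²)/(kT)² = (0.0042420 − 0.0021555)/0.0051266 = 0.407.

0.407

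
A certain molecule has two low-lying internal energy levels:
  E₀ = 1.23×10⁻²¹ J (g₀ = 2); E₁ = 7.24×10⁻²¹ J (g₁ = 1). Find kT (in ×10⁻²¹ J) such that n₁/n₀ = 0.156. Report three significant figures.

5.16 ×10⁻²¹ J

n₁/n₀ = (g₁/g₀) exp[−(E₁−E₀)/kT] = 0.156.
⇒ (E₁−E₀)/kT = ln((1/2)/0.156) = ln(3.2051) = 1.1647.
kT = 6.01 ×10⁻²¹ J / 1.1647 = 5.16 ×10⁻²¹ J.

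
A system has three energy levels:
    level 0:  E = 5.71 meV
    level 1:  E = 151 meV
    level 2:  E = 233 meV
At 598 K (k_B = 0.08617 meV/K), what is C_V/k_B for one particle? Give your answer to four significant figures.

0.6200

k_BT = 0.08617 × 598 K = 51.5297 meV.
Eᵢ/kT = 0.110810, 2.93035, 4.52166.
Z = Σ e^(−Eᵢ/kT) = e^(−0.110810) + e^(−2.93035) + e^(−4.52166) = 0.895109 + 0.0533784 + 0.0108710 = 0.959358.
⟨E⟩ = 16.3694 meV, ⟨E²⟩ = 1914.24 meV².
C_V/k_B = (⟨E²⟩ − ⟨E⟩²)/(kT)² = (1914.24 − 267.957)/2655.31 = 0.6200.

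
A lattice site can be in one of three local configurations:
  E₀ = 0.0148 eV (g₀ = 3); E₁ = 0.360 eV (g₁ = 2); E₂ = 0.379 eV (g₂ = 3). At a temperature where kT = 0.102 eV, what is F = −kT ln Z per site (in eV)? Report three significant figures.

Eᵢ/kT = 0.14510, 3.5294, 3.7157.
Z = Σ gᵢe^(−Eᵢ/kT) = 3·e^(−0.14510) + 2·e^(−3.5294) + 3·e^(−3.7157) = 2.5948 + 0.058645 + 0.073015 = 2.7265.
F = −kT ln Z = −0.102 × ln(2.7265) = −0.102 × 1.0030 = -0.102 eV.

-0.102 eV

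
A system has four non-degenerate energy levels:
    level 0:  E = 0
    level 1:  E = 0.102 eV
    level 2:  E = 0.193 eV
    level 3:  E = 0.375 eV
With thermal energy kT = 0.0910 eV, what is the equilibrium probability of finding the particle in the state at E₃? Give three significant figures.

0.0111

Eᵢ/kT = 0, 1.1209, 2.1209, 4.1209.
Z = Σ e^(−Eᵢ/kT) = e^(−0) + e^(−1.1209) + e^(−2.1209) + e^(−4.1209) = 1.0000 + 0.32599 + 0.11992 + 0.016230 = 1.4621.
P₃ = e^(−E₃/kT) / Z = 0.016230/1.4621 = 0.0111.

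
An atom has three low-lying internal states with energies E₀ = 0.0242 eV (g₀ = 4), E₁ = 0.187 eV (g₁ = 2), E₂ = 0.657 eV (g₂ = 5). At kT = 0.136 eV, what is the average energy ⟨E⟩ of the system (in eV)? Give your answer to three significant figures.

Eᵢ/kT = 0.17794, 1.3750, 4.8309.
Z = Σ gᵢe^(−Eᵢ/kT) = 4·e^(−0.17794) + 2·e^(−1.3750) + 5·e^(−4.8309) = 3.3480 + 0.50568 + 0.039897 = 3.8936.
⟨E⟩ = Σ Eᵢ gᵢe^(−Eᵢ/kT) / Z = (0.0242·3.3480 + 0.187·0.50568 + 0.657·0.039897) / 3.8936 = 0.0518 eV.

0.0518 eV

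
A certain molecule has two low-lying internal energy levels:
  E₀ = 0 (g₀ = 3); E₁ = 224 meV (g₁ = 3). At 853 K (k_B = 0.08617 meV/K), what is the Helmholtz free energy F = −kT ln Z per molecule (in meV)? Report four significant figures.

k_BT = 0.08617 × 853 K = 73.5030 meV.
Eᵢ/kT = 0, 3.04749.
Z = Σ gᵢe^(−Eᵢ/kT) = 3·e^(−0) + 3·e^(−3.04749) = 3.00000 + 0.142434 = 3.14243.
F = −kT ln Z = −73.5030 × ln(3.14243) = −73.5030 × 1.14500 = -84.16 meV.

-84.16 meV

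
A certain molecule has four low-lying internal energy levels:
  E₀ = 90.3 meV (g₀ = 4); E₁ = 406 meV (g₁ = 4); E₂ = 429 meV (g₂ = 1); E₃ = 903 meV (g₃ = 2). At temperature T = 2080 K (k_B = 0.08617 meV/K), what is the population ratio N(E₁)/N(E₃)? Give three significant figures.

32.0

k_BT = 0.08617 × 2080 K = 179.23 meV.
n₁/n₃ = (g₁/g₃) exp[−(E₁−E₃)/kT] = (4/2) × exp(−(-497 meV)/(179.23 meV)) = (4/2) × exp(2.7730) = 32.0.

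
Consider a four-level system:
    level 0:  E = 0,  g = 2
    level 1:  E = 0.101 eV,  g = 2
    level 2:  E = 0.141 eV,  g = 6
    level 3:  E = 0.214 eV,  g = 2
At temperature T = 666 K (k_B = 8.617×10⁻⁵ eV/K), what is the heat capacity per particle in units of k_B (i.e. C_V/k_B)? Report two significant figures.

1.2

k_BT = 8.617×10⁻⁵ × 666 K = 0.05739 eV.
Eᵢ/kT = 0, 1.760, 2.457, 3.729.
Z = Σ gᵢe^(−Eᵢ/kT) = 2·e^(−0) + 2·e^(−1.760) + 6·e^(−2.457) + 2·e^(−3.729) = 2.000 + 0.3441 + 0.5141 + 0.04803 = 2.906.
⟨E⟩ = 0.04044 eV, ⟨E²⟩ = 0.005482 eV².
C_V/k_B = (⟨E²⟩ − ⟨E⟩²)/(kT)² = (0.005482 − 0.001635)/0.003294 = 1.2.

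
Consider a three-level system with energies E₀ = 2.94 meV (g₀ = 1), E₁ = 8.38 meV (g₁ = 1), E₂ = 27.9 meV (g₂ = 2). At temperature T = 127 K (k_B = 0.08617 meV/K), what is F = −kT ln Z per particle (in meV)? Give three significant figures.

k_BT = 0.08617 × 127 K = 10.944 meV.
Eᵢ/kT = 0.26864, 0.76572, 2.5493.
Z = Σ gᵢe^(−Eᵢ/kT) = 1·e^(−0.26864) + 1·e^(−0.76572) + 2·e^(−2.5493) = 0.76442 + 0.46500 + 0.15627 = 1.3857.
F = −kT ln Z = −10.944 × ln(1.3857) = −10.944 × 0.32621 = -3.57 meV.

-3.57 meV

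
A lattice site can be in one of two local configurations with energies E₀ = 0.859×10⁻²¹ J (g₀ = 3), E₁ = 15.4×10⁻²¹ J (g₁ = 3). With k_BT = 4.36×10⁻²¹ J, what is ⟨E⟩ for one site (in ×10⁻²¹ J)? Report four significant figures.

1.359 ×10⁻²¹ J

Eᵢ/kT = 0.197018, 3.53211.
Z = Σ gᵢe^(−Eᵢ/kT) = 3·e^(−0.197018) + 3·e^(−3.53211) = 2.46353 + 0.0877294 = 2.55126.
⟨E⟩ = Σ Eᵢ gᵢe^(−Eᵢ/kT) / Z = (0.859·2.46353 + 15.4·0.0877294) / 2.55126 = 1.359 ×10⁻²¹ J.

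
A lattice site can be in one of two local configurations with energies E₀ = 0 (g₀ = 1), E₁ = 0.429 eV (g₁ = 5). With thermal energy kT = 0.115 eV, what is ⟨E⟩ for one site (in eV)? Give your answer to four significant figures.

0.04593 eV

Eᵢ/kT = 0, 3.73043.
Z = Σ gᵢe^(−Eᵢ/kT) = 1·e^(−0) + 5·e^(−3.73043) = 1.00000 + 0.119913 = 1.11991.
⟨E⟩ = Σ Eᵢ gᵢe^(−Eᵢ/kT) / Z = (0·1.00000 + 0.429·0.119913) / 1.11991 = 0.04593 eV.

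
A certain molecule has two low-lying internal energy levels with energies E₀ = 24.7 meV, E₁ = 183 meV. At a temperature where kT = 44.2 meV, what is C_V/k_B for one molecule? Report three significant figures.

0.338

Eᵢ/kT = 0.55882, 4.1403.
Z = Σ e^(−Eᵢ/kT) = e^(−0.55882) + e^(−4.1403) = 0.57188 + 0.015918 = 0.58780.
⟨E⟩ = 28.987 meV, ⟨E²⟩ = 1500.5 meV².
C_V/k_B = (⟨E²⟩ − ⟨E⟩²)/(kT)² = (1500.5 − 840.25)/1953.6 = 0.338.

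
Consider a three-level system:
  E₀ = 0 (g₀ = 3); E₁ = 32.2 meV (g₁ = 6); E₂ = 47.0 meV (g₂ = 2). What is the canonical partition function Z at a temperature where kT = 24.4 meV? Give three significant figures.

Z = 4.89

Eᵢ/kT = 0, 1.3197, 1.9262.
Z = Σ gᵢe^(−Eᵢ/kT) = 3·e^(−0) + 6·e^(−1.3197) + 2·e^(−1.9262) = 3.0000 + 1.6033 + 0.29140 = 4.8947.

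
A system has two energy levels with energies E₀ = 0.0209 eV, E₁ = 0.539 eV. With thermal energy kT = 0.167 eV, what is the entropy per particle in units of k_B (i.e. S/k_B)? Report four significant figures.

0.1774

Eᵢ/kT = 0.125150, 3.22754.
Z = Σ e^(−Eᵢ/kT) = e^(−0.125150) + e^(−3.22754) = 0.882365 + 0.0396549 = 0.922020.
⟨E⟩ = Σ EᵢPᵢ = 0.0431828 eV.
S/k_B = ln Z + ⟨E⟩/kT = ln(0.922020) + 0.0431828/0.167 = -0.0811884 + 0.258580 = 0.1774.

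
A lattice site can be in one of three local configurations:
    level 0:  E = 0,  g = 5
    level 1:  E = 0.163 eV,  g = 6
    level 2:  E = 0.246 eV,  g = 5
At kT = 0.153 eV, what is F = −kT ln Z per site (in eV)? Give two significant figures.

-0.32 eV

Eᵢ/kT = 0, 1.065, 1.608.
Z = Σ gᵢe^(−Eᵢ/kT) = 5·e^(−0) + 6·e^(−1.065) + 5·e^(−1.608) = 5.000 + 2.068 + 1.001 = 8.069.
F = −kT ln Z = −0.153 × ln(8.069) = −0.153 × 2.088 = -0.32 eV.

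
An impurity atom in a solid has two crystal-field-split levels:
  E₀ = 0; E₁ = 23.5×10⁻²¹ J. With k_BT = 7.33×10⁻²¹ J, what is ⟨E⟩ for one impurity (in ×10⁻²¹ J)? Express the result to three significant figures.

0.915 ×10⁻²¹ J

Eᵢ/kT = 0, 3.2060.
Z = Σ e^(−Eᵢ/kT) = e^(−0) + e^(−3.2060) = 1.0000 + 0.040518 = 1.0405.
⟨E⟩ = Σ Eᵢ e^(−Eᵢ/kT) / Z = (0·1.0000 + 23.5·0.040518) / 1.0405 = 0.915 ×10⁻²¹ J.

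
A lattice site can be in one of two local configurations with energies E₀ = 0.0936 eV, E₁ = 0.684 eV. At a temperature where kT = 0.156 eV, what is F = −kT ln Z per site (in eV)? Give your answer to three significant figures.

Eᵢ/kT = 0.60000, 4.3846.
Z = Σ e^(−Eᵢ/kT) = e^(−0.60000) + e^(−4.3846) = 0.54881 + 0.012468 = 0.56128.
F = −kT ln Z = −0.156 × ln(0.56128) = −0.156 × -0.57754 = 0.0901 eV.

0.0901 eV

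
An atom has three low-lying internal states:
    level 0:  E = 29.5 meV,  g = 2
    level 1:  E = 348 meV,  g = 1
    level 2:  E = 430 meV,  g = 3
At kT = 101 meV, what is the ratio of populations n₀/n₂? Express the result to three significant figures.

n₀/n₂ = (g₀/g₂) exp[−(E₀−E₂)/kT] = (2/3) × exp(−(-400.5 meV)/(101 meV)) = (2/3) × exp(3.9653) = 35.2.

35.2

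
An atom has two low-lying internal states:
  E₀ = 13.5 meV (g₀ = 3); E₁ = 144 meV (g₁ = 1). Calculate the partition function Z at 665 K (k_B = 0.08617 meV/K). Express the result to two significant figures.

Z = 2.5

k_BT = 0.08617 × 665 K = 57.30 meV.
Eᵢ/kT = 0.2356, 2.513.
Z = Σ gᵢe^(−Eᵢ/kT) = 3·e^(−0.2356) + 1·e^(−2.513) = 2.370 + 0.08102 = 2.451.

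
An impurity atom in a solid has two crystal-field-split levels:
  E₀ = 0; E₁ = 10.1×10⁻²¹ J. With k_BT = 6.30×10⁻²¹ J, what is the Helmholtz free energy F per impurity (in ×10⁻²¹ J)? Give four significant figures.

Eᵢ/kT = 0, 1.60317.
Z = Σ e^(−Eᵢ/kT) = e^(−0) + e^(−1.60317) = 1.00000 + 0.201258 = 1.20126.
F = −kT ln Z = −6.30 × ln(1.20126) = −6.30 × 0.183371 = -1.155 ×10⁻²¹ J.

-1.155 ×10⁻²¹ J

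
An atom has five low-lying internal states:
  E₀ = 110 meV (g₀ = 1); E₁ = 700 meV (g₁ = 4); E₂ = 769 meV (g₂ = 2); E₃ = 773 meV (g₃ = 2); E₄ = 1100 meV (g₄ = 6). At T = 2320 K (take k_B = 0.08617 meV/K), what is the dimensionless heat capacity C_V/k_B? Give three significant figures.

k_BT = 0.08617 × 2320 K = 199.91 meV.
Eᵢ/kT = 0.55025, 3.5016, 3.8467, 3.8667, 5.5025.
Z = Σ gᵢe^(−Eᵢ/kT) = 1·e^(−0.55025) + 4·e^(−3.5016) + 2·e^(−3.8467) + 2·e^(−3.8667) + 6·e^(−5.5025) = 0.57681 + 0.12060 + 0.042700 + 0.041855 + 0.024459 = 0.80642.
⟨E⟩ = 297.57 meV, ⟨E²⟩ = 180960 meV².
C_V/k_B = (⟨E²⟩ − ⟨E⟩²)/(kT)² = (180960 − 88548)/39964 = 2.31.

2.31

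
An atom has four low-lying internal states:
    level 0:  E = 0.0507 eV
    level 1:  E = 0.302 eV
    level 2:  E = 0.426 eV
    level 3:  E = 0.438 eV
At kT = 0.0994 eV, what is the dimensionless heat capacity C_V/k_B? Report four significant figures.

0.9127

Eᵢ/kT = 0.510060, 3.03823, 4.28571, 4.40644.
Z = Σ e^(−Eᵢ/kT) = e^(−0.510060) + e^(−3.03823) + e^(−4.28571) + e^(−4.40644) = 0.600460 + 0.0479196 + 0.0137638 + 0.0121985 = 0.674342.
⟨E⟩ = 0.0832239 eV, ⟨E²⟩ = 0.0159443 eV².
C_V/k_B = (⟨E²⟩ − ⟨E⟩²)/(kT)² = (0.0159443 − 0.00692622)/0.00988036 = 0.9127.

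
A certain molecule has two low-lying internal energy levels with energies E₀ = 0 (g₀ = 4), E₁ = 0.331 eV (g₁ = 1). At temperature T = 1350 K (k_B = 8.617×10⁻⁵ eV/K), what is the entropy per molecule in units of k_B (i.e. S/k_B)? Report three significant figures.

1.44

k_BT = 8.617×10⁻⁵ × 1350 K = 0.11633 eV.
Eᵢ/kT = 0, 2.8454.
Z = Σ gᵢe^(−Eᵢ/kT) = 4·e^(−0) + 1·e^(−2.8454) = 4.0000 + 0.058111 = 4.0581.
⟨E⟩ = Σ EᵢPᵢ = 0.0047398 eV.
S/k_B = ln Z + ⟨E⟩/kT = ln(4.0581) + 0.0047398/0.11633 = 1.4007 + 0.040744 = 1.44.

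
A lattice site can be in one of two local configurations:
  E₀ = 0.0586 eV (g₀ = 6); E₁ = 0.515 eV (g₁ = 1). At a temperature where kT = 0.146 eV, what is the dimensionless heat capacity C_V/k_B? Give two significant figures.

0.070

Eᵢ/kT = 0.4014, 3.527.
Z = Σ gᵢe^(−Eᵢ/kT) = 6·e^(−0.4014) + 1·e^(−3.527) = 4.016 + 0.02939 = 4.045.
⟨E⟩ = 0.06192 eV, ⟨E²⟩ = 0.005336 eV².
C_V/k_B = (⟨E²⟩ − ⟨E⟩²)/(kT)² = (0.005336 − 0.003834)/0.02132 = 0.070.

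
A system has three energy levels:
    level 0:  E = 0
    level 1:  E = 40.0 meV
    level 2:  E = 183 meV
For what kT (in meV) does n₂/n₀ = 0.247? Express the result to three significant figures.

131 meV

n₂/n₀ = exp[−(E₂−E₀)/kT] = 0.247.
⇒ (E₂−E₀)/kT = ln(1/0.247) = ln(4.0486) = 1.3984.
kT = 183 meV / 1.3984 = 131 meV.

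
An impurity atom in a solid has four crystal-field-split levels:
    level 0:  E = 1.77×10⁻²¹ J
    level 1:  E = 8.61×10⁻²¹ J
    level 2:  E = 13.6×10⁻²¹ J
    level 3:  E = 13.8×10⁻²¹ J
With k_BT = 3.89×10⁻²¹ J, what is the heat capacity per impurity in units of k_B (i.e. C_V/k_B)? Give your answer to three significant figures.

Eᵢ/kT = 0.45501, 2.2134, 3.4961, 3.5476.
Z = Σ e^(−Eᵢ/kT) = e^(−0.45501) + e^(−2.2134) + e^(−3.4961) + e^(−3.5476) = 0.63444 + 0.10933 + 0.030315 + 0.028794 = 0.80288.
⟨E⟩ = 3.5795, ⟨E²⟩ = 26.384.
C_V/k_B = (⟨E²⟩ − ⟨E⟩²)/(kT)² = (26.384 − 12.813)/15.132 = 0.897.

0.897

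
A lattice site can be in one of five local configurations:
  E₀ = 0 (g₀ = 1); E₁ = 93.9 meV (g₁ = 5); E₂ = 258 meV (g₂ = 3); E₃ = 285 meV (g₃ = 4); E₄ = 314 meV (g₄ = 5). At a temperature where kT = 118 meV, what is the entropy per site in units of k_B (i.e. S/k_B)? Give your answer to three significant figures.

2.46

Eᵢ/kT = 0, 0.79576, 2.1864, 2.4153, 2.6610.
Z = Σ gᵢe^(−Eᵢ/kT) = 1·e^(−0) + 5·e^(−0.79576) + 3·e^(−2.1864) + 4·e^(−2.4153) + 5·e^(−2.6610) = 1.0000 + 2.2562 + 0.33696 + 0.35736 + 0.34939 = 4.2999.
⟨E⟩ = Σ EᵢPᵢ = 118.69 meV.
S/k_B = ln Z + ⟨E⟩/kT = ln(4.2999) + 118.69/118 = 1.4586 + 1.0058 = 2.46.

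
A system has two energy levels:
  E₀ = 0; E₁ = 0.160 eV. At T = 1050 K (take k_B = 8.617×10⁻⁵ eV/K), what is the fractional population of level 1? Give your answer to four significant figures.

k_BT = 8.617×10⁻⁵ × 1050 K = 0.0904785 eV.
Eᵢ/kT = 0, 1.76838.
Z = Σ e^(−Eᵢ/kT) = e^(−0) + e^(−1.76838) = 1.00000 + 0.170609 = 1.17061.
P₁ = e^(−E₁/kT) / Z = 0.170609/1.17061 = 0.1457.

0.1457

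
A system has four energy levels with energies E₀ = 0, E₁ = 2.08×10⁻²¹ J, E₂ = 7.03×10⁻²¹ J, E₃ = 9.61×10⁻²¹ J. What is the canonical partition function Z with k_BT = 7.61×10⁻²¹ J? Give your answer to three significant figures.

Eᵢ/kT = 0, 0.27332, 0.92378, 1.2628.
Z = Σ e^(−Eᵢ/kT) = e^(−0) + e^(−0.27332) + e^(−0.92378) + e^(−1.2628) = 1.0000 + 0.76085 + 0.39702 + 0.28286 = 2.4407.

Z = 2.44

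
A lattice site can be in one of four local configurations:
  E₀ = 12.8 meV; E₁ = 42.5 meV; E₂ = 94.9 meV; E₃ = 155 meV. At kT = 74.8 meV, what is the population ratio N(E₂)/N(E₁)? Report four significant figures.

n₂/n₁ = exp[−(E₂−E₁)/kT] = exp(−(52.4 meV)/(74.8 meV)) = exp(-0.700535) = 0.4963.

0.4963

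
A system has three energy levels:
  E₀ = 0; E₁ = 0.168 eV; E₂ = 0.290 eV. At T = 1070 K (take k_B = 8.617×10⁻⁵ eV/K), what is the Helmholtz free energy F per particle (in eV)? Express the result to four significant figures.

k_BT = 8.617×10⁻⁵ × 1070 K = 0.0922019 eV.
Eᵢ/kT = 0, 1.82209, 3.14527.
Z = Σ e^(−Eᵢ/kT) = e^(−0) + e^(−1.82209) + e^(−3.14527) = 1.00000 + 0.161687 + 0.0430553 = 1.20474.
F = −kT ln Z = −0.0922019 × ln(1.20474) = −0.0922019 × 0.186264 = -0.01717 eV.

-0.01717 eV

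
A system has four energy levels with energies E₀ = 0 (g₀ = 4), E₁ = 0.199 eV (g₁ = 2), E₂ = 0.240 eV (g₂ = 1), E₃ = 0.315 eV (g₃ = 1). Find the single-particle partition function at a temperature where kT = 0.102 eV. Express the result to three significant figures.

Z = 4.42

Eᵢ/kT = 0, 1.9510, 2.3529, 3.0882.
Z = Σ gᵢe^(−Eᵢ/kT) = 4·e^(−0) + 2·e^(−1.9510) + 1·e^(−2.3529) + 1·e^(−3.0882) = 4.0000 + 0.28426 + 0.095093 + 0.045584 = 4.4249.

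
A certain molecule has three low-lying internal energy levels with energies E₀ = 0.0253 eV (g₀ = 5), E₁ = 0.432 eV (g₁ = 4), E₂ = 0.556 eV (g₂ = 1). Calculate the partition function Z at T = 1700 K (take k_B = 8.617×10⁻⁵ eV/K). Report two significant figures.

k_BT = 8.617×10⁻⁵ × 1700 K = 0.1465 eV.
Eᵢ/kT = 0.1727, 2.949, 3.795.
Z = Σ gᵢe^(−Eᵢ/kT) = 5·e^(−0.1727) + 4·e^(−2.949) + 1·e^(−3.795) = 4.207 + 0.2096 + 0.02248 = 4.439.

Z = 4.4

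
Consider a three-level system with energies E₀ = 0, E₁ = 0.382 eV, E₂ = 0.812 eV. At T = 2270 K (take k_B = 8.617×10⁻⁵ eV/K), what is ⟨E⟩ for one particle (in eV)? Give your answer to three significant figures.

0.0579 eV

k_BT = 8.617×10⁻⁵ × 2270 K = 0.19561 eV.
Eᵢ/kT = 0, 1.9529, 4.1511.
Z = Σ e^(−Eᵢ/kT) = e^(−0) + e^(−1.9529) + e^(−4.1511) = 1.0000 + 0.14186 + 0.015747 = 1.1576.
⟨E⟩ = Σ Eᵢ e^(−Eᵢ/kT) / Z = (0·1.0000 + 0.382·0.14186 + 0.812·0.015747) / 1.1576 = 0.0579 eV.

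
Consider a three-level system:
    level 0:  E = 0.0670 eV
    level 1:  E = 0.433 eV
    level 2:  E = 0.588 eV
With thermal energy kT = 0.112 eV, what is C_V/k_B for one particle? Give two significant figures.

Eᵢ/kT = 0.5982, 3.866, 5.250.
Z = Σ e^(−Eᵢ/kT) = e^(−0.5982) + e^(−3.866) + e^(−5.250) = 0.5498 + 0.02094 + 0.005248 = 0.5760.
⟨E⟩ = 0.08505 eV, ⟨E²⟩ = 0.01425 eV².
C_V/k_B = (⟨E²⟩ − ⟨E⟩²)/(kT)² = (0.01425 − 0.007234)/0.01254 = 0.56.

0.56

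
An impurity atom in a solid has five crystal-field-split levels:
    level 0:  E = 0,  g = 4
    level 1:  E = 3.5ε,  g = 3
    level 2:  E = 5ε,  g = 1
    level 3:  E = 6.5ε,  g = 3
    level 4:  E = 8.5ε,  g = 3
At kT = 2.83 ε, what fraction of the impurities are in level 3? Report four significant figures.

Eᵢ/kT = 0, 1.23675, 1.76678, 2.29682, 3.00353.
Z = Σ gᵢe^(−Eᵢ/kT) = 4·e^(−0) + 3·e^(−1.23675) + 1·e^(−1.76678) + 3·e^(−2.29682) + 3·e^(−3.00353) = 4.00000 + 0.870979 + 0.170882 + 0.301735 + 0.148835 = 5.49243.
P₃ = g₃ e^(−E₃/kT) / Z = 0.301735/5.49243 = 0.05494.

0.05494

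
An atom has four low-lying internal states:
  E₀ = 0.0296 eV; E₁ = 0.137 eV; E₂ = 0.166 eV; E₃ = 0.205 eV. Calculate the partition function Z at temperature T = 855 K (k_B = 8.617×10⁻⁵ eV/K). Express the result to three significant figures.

k_BT = 8.617×10⁻⁵ × 855 K = 0.073675 eV.
Eᵢ/kT = 0.40176, 1.8595, 2.2531, 2.7825.
Z = Σ e^(−Eᵢ/kT) = e^(−0.40176) + e^(−1.8595) + e^(−2.2531) + e^(−2.7825) = 0.66914 + 0.15575 + 0.10507 + 0.061884 = 0.99184.

Z = 0.992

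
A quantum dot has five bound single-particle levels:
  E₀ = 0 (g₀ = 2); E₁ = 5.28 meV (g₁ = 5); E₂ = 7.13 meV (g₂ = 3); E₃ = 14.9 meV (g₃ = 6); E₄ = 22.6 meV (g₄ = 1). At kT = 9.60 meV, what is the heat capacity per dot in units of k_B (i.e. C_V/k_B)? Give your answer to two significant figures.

Eᵢ/kT = 0, 0.5500, 0.7427, 1.552, 2.354.
Z = Σ gᵢe^(−Eᵢ/kT) = 2·e^(−0) + 5·e^(−0.5500) + 3·e^(−0.7427) + 6·e^(−1.552) + 1·e^(−2.354) = 2.000 + 2.885 + 1.427 + 1.271 + 0.09499 = 7.678.
⟨E⟩ = 6.055 meV, ⟨E²⟩ = 62.99 meV².
C_V/k_B = (⟨E²⟩ − ⟨E⟩²)/(kT)² = (62.99 − 36.66)/92.16 = 0.29.

0.29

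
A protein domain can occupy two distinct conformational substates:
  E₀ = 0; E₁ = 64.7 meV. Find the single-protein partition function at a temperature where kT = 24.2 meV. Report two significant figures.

Eᵢ/kT = 0, 2.674.
Z = Σ e^(−Eᵢ/kT) = e^(−0) + e^(−2.674) = 1.000 + 0.06898 = 1.069.

Z = 1.1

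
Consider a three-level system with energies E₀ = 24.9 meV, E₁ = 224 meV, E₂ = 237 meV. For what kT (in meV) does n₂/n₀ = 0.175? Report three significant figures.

122 meV

n₂/n₀ = exp[−(E₂−E₀)/kT] = 0.175.
⇒ (E₂−E₀)/kT = ln(1/0.175) = ln(5.7143) = 1.7430.
kT = 212.1 meV / 1.7430 = 122 meV.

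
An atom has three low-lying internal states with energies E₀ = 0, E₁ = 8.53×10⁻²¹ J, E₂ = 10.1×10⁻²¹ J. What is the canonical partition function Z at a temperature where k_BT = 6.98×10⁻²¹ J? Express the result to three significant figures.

Z = 1.53

Eᵢ/kT = 0, 1.2221, 1.4470.
Z = Σ e^(−Eᵢ/kT) = e^(−0) + e^(−1.2221) + e^(−1.4470) = 1.0000 + 0.29461 + 0.23528 = 1.5299.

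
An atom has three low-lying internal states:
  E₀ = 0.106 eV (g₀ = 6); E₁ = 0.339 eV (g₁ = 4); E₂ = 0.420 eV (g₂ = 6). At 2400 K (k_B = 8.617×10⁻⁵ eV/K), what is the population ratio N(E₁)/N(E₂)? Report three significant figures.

0.986

k_BT = 8.617×10⁻⁵ × 2400 K = 0.20681 eV.
n₁/n₂ = (g₁/g₂) exp[−(E₁−E₂)/kT] = (4/6) × exp(−(-0.081 eV)/(0.20681 eV)) = (4/6) × exp(0.39166) = 0.986.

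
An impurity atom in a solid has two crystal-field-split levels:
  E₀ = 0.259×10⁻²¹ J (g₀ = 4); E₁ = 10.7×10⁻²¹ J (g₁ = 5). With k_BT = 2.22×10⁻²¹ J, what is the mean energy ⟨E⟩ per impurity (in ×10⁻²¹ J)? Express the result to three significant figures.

Eᵢ/kT = 0.11667, 4.8198.
Z = Σ gᵢe^(−Eᵢ/kT) = 4·e^(−0.11667) + 5·e^(−4.8198) = 3.5595 + 0.040342 = 3.5998.
⟨E⟩ = Σ Eᵢ gᵢe^(−Eᵢ/kT) / Z = (0.259·3.5595 + 10.7·0.040342) / 3.5998 = 0.376 ×10⁻²¹ J.

0.376 ×10⁻²¹ J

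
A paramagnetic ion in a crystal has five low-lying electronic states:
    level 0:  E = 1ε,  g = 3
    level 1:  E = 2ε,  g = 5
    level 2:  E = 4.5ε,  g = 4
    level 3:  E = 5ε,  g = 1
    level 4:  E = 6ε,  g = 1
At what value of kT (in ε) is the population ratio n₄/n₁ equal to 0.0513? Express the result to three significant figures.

2.94 ε

n₄/n₁ = (g₄/g₁) exp[−(E₄−E₁)/kT] = 0.0513.
⇒ (E₄−E₁)/kT = ln((1/5)/0.0513) = ln(3.8986) = 1.3606.
kT = 4ε / 1.3606 = 2.94 ε.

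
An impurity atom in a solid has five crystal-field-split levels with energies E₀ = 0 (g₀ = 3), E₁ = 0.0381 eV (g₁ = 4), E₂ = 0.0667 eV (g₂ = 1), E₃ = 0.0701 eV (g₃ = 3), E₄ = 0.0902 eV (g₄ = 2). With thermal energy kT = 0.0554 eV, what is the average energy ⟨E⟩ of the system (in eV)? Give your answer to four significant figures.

0.02922 eV

Eᵢ/kT = 0, 0.687726, 1.20397, 1.26534, 1.62816.
Z = Σ gᵢe^(−Eᵢ/kT) = 3·e^(−0) + 4·e^(−0.687726) + 1·e^(−1.20397) + 3·e^(−1.26534) + 2·e^(−1.62816) = 3.00000 + 2.01087 + 0.300001 + 0.846430 + 0.392581 = 6.54988.
⟨E⟩ = Σ Eᵢ gᵢe^(−Eᵢ/kT) / Z = (0·3.00000 + 0.0381·2.01087 + 0.0667·0.300001 + 0.0701·0.846430 + 0.0902·0.392581) / 6.54988 = 0.02922 eV.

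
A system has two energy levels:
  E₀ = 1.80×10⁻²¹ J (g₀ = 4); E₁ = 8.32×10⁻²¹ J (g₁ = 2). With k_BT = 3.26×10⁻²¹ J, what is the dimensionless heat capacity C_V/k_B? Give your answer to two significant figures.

0.24

Eᵢ/kT = 0.5521, 2.552.
Z = Σ gᵢe^(−Eᵢ/kT) = 4·e^(−0.5521) + 2·e^(−2.552) = 2.303 + 0.1559 = 2.459.
⟨E⟩ = 2.213, ⟨E²⟩ = 7.423.
C_V/k_B = (⟨E²⟩ − ⟨E⟩²)/(kT)² = (7.423 − 4.897)/10.63 = 0.24.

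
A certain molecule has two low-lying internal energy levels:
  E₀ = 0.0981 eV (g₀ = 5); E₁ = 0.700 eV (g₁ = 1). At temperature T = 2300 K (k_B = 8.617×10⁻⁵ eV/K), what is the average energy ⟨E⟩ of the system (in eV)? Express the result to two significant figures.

k_BT = 8.617×10⁻⁵ × 2300 K = 0.1982 eV.
Eᵢ/kT = 0.4950, 3.532.
Z = Σ gᵢe^(−Eᵢ/kT) = 5·e^(−0.4950) + 1·e^(−3.532) = 3.048 + 0.02925 = 3.077.
⟨E⟩ = Σ Eᵢ gᵢe^(−Eᵢ/kT) / Z = (0.0981·3.048 + 0.700·0.02925) / 3.077 = 0.10 eV.

0.10 eV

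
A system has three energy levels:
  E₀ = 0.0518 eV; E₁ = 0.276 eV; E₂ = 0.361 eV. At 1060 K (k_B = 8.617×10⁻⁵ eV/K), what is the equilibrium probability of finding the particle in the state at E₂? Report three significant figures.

0.0302

k_BT = 8.617×10⁻⁵ × 1060 K = 0.091340 eV.
Eᵢ/kT = 0.56711, 3.0217, 3.9523.
Z = Σ e^(−Eᵢ/kT) = e^(−0.56711) + e^(−3.0217) + e^(−3.9523) = 0.56716 + 0.048718 + 0.019210 = 0.63509.
P₂ = e^(−E₂/kT) / Z = 0.019210/0.63509 = 0.0302.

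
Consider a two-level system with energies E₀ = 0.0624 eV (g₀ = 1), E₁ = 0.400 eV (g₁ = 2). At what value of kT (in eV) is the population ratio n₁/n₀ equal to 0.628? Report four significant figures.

0.2914 eV

n₁/n₀ = (g₁/g₀) exp[−(E₁−E₀)/kT] = 0.628.
⇒ (E₁−E₀)/kT = ln((2/1)/0.628) = ln(3.18471) = 1.15836.
kT = 0.3376 eV / 1.15836 = 0.2914 eV.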